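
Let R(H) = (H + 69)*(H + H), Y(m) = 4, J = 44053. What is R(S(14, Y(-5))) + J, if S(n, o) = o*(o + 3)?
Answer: 49485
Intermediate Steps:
S(n, o) = o*(3 + o)
R(H) = 2*H*(69 + H) (R(H) = (69 + H)*(2*H) = 2*H*(69 + H))
R(S(14, Y(-5))) + J = 2*(4*(3 + 4))*(69 + 4*(3 + 4)) + 44053 = 2*(4*7)*(69 + 4*7) + 44053 = 2*28*(69 + 28) + 44053 = 2*28*97 + 44053 = 5432 + 44053 = 49485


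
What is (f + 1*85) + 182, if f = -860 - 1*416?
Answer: -1009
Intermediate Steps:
f = -1276 (f = -860 - 416 = -1276)
(f + 1*85) + 182 = (-1276 + 1*85) + 182 = (-1276 + 85) + 182 = -1191 + 182 = -1009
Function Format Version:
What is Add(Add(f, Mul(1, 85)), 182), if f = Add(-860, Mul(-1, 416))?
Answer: -1009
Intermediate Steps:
f = -1276 (f = Add(-860, -416) = -1276)
Add(Add(f, Mul(1, 85)), 182) = Add(Add(-1276, Mul(1, 85)), 182) = Add(Add(-1276, 85), 182) = Add(-1191, 182) = -1009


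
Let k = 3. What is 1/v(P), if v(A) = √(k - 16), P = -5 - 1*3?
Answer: -I*√13/13 ≈ -0.27735*I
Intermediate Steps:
P = -8 (P = -5 - 3 = -8)
v(A) = I*√13 (v(A) = √(3 - 16) = √(-13) = I*√13)
1/v(P) = 1/(I*√13) = -I*√13/13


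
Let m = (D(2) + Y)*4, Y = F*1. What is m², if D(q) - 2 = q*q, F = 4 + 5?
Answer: 3600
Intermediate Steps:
F = 9
Y = 9 (Y = 9*1 = 9)
D(q) = 2 + q² (D(q) = 2 + q*q = 2 + q²)
m = 60 (m = ((2 + 2²) + 9)*4 = ((2 + 4) + 9)*4 = (6 + 9)*4 = 15*4 = 60)
m² = 60² = 3600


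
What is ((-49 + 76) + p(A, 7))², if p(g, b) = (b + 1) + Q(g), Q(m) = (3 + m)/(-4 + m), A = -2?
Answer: 43681/36 ≈ 1213.4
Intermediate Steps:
Q(m) = (3 + m)/(-4 + m)
p(g, b) = 1 + b + (3 + g)/(-4 + g) (p(g, b) = (b + 1) + (3 + g)/(-4 + g) = (1 + b) + (3 + g)/(-4 + g) = 1 + b + (3 + g)/(-4 + g))
((-49 + 76) + p(A, 7))² = ((-49 + 76) + (3 - 2 + (1 + 7)*(-4 - 2))/(-4 - 2))² = (27 + (3 - 2 + 8*(-6))/(-6))² = (27 - (3 - 2 - 48)/6)² = (27 - ⅙*(-47))² = (27 + 47/6)² = (209/6)² = 43681/36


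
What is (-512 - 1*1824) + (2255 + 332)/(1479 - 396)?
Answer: -2527301/1083 ≈ -2333.6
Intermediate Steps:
(-512 - 1*1824) + (2255 + 332)/(1479 - 396) = (-512 - 1824) + 2587/1083 = -2336 + 2587*(1/1083) = -2336 + 2587/1083 = -2527301/1083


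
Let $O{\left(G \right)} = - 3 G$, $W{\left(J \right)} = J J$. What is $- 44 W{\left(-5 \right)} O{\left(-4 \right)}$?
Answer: $-13200$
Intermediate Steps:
$W{\left(J \right)} = J^{2}$
$- 44 W{\left(-5 \right)} O{\left(-4 \right)} = - 44 \left(-5\right)^{2} \left(\left(-3\right) \left(-4\right)\right) = \left(-44\right) 25 \cdot 12 = \left(-1100\right) 12 = -13200$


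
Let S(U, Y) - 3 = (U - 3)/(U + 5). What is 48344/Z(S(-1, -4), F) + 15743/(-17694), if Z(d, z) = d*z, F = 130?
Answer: 212826389/1150110 ≈ 185.05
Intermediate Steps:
S(U, Y) = 3 + (-3 + U)/(5 + U) (S(U, Y) = 3 + (U - 3)/(U + 5) = 3 + (-3 + U)/(5 + U))
48344/Z(S(-1, -4), F) + 15743/(-17694) = 48344/(((4*(3 - 1)/(5 - 1))*130)) + 15743/(-17694) = 48344/(((4*2/4)*130)) + 15743*(-1/17694) = 48344/(((4*(1/4)*2)*130)) - 15743/17694 = 48344/((2*130)) - 15743/17694 = 48344/260 - 15743/17694 = 48344*(1/260) - 15743/17694 = 12086/65 - 15743/17694 = 212826389/1150110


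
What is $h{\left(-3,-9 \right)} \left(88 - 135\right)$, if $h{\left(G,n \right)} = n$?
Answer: $423$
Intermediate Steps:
$h{\left(-3,-9 \right)} \left(88 - 135\right) = - 9 \left(88 - 135\right) = \left(-9\right) \left(-47\right) = 423$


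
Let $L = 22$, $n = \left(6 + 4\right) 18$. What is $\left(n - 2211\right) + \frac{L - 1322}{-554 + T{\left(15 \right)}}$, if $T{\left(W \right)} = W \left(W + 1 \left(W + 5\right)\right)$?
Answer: $- \frac{57599}{29} \approx -1986.2$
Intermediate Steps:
$n = 180$ ($n = 10 \cdot 18 = 180$)
$T{\left(W \right)} = W \left(5 + 2 W\right)$ ($T{\left(W \right)} = W \left(W + 1 \left(5 + W\right)\right) = W \left(W + \left(5 + W\right)\right) = W \left(5 + 2 W\right)$)
$\left(n - 2211\right) + \frac{L - 1322}{-554 + T{\left(15 \right)}} = \left(180 - 2211\right) + \frac{22 - 1322}{-554 + 15 \left(5 + 2 \cdot 15\right)} = -2031 - \frac{1300}{-554 + 15 \left(5 + 30\right)} = -2031 - \frac{1300}{-554 + 15 \cdot 35} = -2031 - \frac{1300}{-554 + 525} = -2031 - \frac{1300}{-29} = -2031 - - \frac{1300}{29} = -2031 + \frac{1300}{29} = - \frac{57599}{29}$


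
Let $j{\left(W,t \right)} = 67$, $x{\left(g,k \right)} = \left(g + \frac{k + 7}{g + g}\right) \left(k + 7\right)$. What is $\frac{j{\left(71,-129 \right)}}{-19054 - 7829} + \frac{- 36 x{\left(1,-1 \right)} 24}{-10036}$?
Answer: $\frac{139193369}{67449447} \approx 2.0637$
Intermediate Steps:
$x{\left(g,k \right)} = \left(7 + k\right) \left(g + \frac{7 + k}{2 g}\right)$ ($x{\left(g,k \right)} = \left(g + \frac{7 + k}{2 g}\right) \left(7 + k\right) = \left(7 + k\right) \left(g + \frac{7 + k}{2 g}\right)$)
$\frac{j{\left(71,-129 \right)}}{-19054 - 7829} + \frac{- 36 x{\left(1,-1 \right)} 24}{-10036} = \frac{67}{-19054 - 7829} + \frac{- 36 \frac{49 + \left(-1\right)^{2} + 14 \left(-1\right) + 2 \cdot 1^{2} \left(7 - 1\right)}{2 \cdot 1} \cdot 24}{-10036} = \frac{67}{-19054 - 7829} + - 36 \cdot \frac{1}{2} \cdot 1 \left(49 + 1 - 14 + 2 \cdot 1 \cdot 6\right) 24 \left(- \frac{1}{10036}\right) = \frac{67}{-26883} + - 36 \cdot \frac{1}{2} \cdot 1 \left(49 + 1 - 14 + 12\right) 24 \left(- \frac{1}{10036}\right) = 67 \left(- \frac{1}{26883}\right) + - 36 \cdot \frac{1}{2} \cdot 1 \cdot 48 \cdot 24 \left(- \frac{1}{10036}\right) = - \frac{67}{26883} + \left(-36\right) 24 \cdot 24 \left(- \frac{1}{10036}\right) = - \frac{67}{26883} + \left(-864\right) 24 \left(- \frac{1}{10036}\right) = - \frac{67}{26883} - - \frac{5184}{2509} = - \frac{67}{26883} + \frac{5184}{2509} = \frac{139193369}{67449447}$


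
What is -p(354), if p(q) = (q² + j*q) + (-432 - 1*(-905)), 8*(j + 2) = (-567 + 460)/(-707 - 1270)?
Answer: -329719829/2636 ≈ -1.2508e+5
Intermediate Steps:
j = -31525/15816 (j = -2 + ((-567 + 460)/(-707 - 1270))/8 = -2 + (-107/(-1977))/8 = -2 + (-107*(-1/1977))/8 = -2 + (⅛)*(107/1977) = -2 + 107/15816 = -31525/15816 ≈ -1.9932)
p(q) = 473 + q² - 31525*q/15816 (p(q) = (q² - 31525*q/15816) + (-432 - 1*(-905)) = (q² - 31525*q/15816) + (-432 + 905) = (q² - 31525*q/15816) + 473 = 473 + q² - 31525*q/15816)
-p(354) = -(473 + 354² - 31525/15816*354) = -(473 + 125316 - 1859975/2636) = -1*329719829/2636 = -329719829/2636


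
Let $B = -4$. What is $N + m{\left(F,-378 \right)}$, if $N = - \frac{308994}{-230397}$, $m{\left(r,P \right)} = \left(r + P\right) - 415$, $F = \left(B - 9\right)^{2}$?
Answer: $- \frac{47819578}{76799} \approx -622.66$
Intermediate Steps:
$F = 169$ ($F = \left(-4 - 9\right)^{2} = \left(-13\right)^{2} = 169$)
$m{\left(r,P \right)} = -415 + P + r$ ($m{\left(r,P \right)} = \left(P + r\right) - 415 = -415 + P + r$)
$N = \frac{102998}{76799}$ ($N = \left(-308994\right) \left(- \frac{1}{230397}\right) = \frac{102998}{76799} \approx 1.3411$)
$N + m{\left(F,-378 \right)} = \frac{102998}{76799} - 624 = - \frac{47819578}{76799}$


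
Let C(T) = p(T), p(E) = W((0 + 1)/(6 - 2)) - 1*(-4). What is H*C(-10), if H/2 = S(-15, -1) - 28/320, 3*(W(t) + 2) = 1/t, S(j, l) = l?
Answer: -29/4 ≈ -7.2500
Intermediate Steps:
W(t) = -2 + 1/(3*t)
p(E) = 10/3 (p(E) = (-2 + 1/(3*(((0 + 1)/(6 - 2))))) - 1*(-4) = (-2 + 1/(3*((1/4)))) + 4 = (-2 + 1/(3*((1*(¼))))) + 4 = (-2 + 1/(3*(¼))) + 4 = (-2 + (⅓)*4) + 4 = (-2 + 4/3) + 4 = -⅔ + 4 = 10/3)
C(T) = 10/3
H = -87/40 (H = 2*(-1 - 28/320) = 2*(-1 - 1*7/80) = 2*(-1 - 7/80) = 2*(-87/80) = -87/40 ≈ -2.1750)
H*C(-10) = -87/40*10/3 = -29/4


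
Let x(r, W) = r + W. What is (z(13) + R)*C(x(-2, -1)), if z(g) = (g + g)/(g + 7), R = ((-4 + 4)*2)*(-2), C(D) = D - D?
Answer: 0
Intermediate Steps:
x(r, W) = W + r
C(D) = 0
R = 0 (R = (0*2)*(-2) = 0*(-2) = 0)
z(g) = 2*g/(7 + g) (z(g) = (2*g)/(7 + g) = 2*g/(7 + g))
(z(13) + R)*C(x(-2, -1)) = (2*13/(7 + 13) + 0)*0 = (2*13/20 + 0)*0 = (2*13*(1/20) + 0)*0 = (13/10 + 0)*0 = (13/10)*0 = 0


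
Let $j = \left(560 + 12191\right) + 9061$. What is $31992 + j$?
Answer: $53804$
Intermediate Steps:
$j = 21812$ ($j = 12751 + 9061 = 21812$)
$31992 + j = 31992 + 21812 = 53804$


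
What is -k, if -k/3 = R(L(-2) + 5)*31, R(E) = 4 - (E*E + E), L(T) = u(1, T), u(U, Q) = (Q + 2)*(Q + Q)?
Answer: -2418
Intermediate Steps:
u(U, Q) = 2*Q*(2 + Q) (u(U, Q) = (2 + Q)*(2*Q) = 2*Q*(2 + Q))
L(T) = 2*T*(2 + T)
R(E) = 4 - E - E² (R(E) = 4 - (E² + E) = 4 - (E + E²) = 4 + (-E - E²) = 4 - E - E²)
k = 2418 (k = -3*(4 - (2*(-2)*(2 - 2) + 5) - (2*(-2)*(2 - 2) + 5)²)*31 = -3*(4 - (2*(-2)*0 + 5) - (2*(-2)*0 + 5)²)*31 = -3*(4 - (0 + 5) - (0 + 5)²)*31 = -3*(4 - 1*5 - 1*5²)*31 = -3*(4 - 5 - 1*25)*31 = -3*(4 - 5 - 25)*31 = -(-78)*31 = -3*(-806) = 2418)
-k = -1*2418 = -2418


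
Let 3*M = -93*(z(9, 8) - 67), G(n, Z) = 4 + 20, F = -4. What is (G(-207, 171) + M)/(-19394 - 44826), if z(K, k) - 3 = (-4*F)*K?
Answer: 614/16055 ≈ 0.038244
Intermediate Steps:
z(K, k) = 3 + 16*K (z(K, k) = 3 + (-4*(-4))*K = 3 + 16*K)
G(n, Z) = 24
M = -2480 (M = (-93*((3 + 16*9) - 67))/3 = (-93*((3 + 144) - 67))/3 = (-93*(147 - 67))/3 = (-93*80)/3 = (⅓)*(-7440) = -2480)
(G(-207, 171) + M)/(-19394 - 44826) = (24 - 2480)/(-19394 - 44826) = -2456/(-64220) = -2456*(-1/64220) = 614/16055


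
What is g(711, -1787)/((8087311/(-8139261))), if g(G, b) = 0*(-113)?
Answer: 0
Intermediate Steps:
g(G, b) = 0
g(711, -1787)/((8087311/(-8139261))) = 0/((8087311/(-8139261))) = 0/((8087311*(-1/8139261))) = 0/(-8087311/8139261) = 0*(-8139261/8087311) = 0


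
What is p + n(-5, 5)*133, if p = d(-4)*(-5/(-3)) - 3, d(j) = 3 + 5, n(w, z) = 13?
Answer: 5218/3 ≈ 1739.3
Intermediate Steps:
d(j) = 8
p = 31/3 (p = 8*(-5/(-3)) - 3 = 8*(-5*(-1/3)) - 3 = 8*(5/3) - 3 = 40/3 - 3 = 31/3 ≈ 10.333)
p + n(-5, 5)*133 = 31/3 + 13*133 = 31/3 + 1729 = 5218/3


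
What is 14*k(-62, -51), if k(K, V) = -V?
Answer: 714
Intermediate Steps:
14*k(-62, -51) = 14*(-1*(-51)) = 14*51 = 714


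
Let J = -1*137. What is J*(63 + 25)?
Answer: -12056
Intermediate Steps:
J = -137
J*(63 + 25) = -137*(63 + 25) = -137*88 = -12056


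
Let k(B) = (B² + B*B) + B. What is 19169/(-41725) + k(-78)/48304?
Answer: -210742063/1007742200 ≈ -0.20912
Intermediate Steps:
k(B) = B + 2*B² (k(B) = (B² + B²) + B = 2*B² + B = B + 2*B²)
19169/(-41725) + k(-78)/48304 = 19169/(-41725) - 78*(1 + 2*(-78))/48304 = 19169*(-1/41725) - 78*(1 - 156)*(1/48304) = -19169/41725 - 78*(-155)*(1/48304) = -19169/41725 + 12090*(1/48304) = -19169/41725 + 6045/24152 = -210742063/1007742200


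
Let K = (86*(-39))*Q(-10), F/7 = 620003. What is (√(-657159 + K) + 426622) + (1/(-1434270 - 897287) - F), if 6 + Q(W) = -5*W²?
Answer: -9124312832244/2331557 + √1039965 ≈ -3.9124e+6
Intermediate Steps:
F = 4340021 (F = 7*620003 = 4340021)
Q(W) = -6 - 5*W²
K = 1697124 (K = (86*(-39))*(-6 - 5*(-10)²) = -3354*(-6 - 5*100) = -3354*(-6 - 500) = -3354*(-506) = 1697124)
(√(-657159 + K) + 426622) + (1/(-1434270 - 897287) - F) = (√(-657159 + 1697124) + 426622) + (1/(-1434270 - 897287) - 1*4340021) = (√1039965 + 426622) + (1/(-2331557) - 4340021) = (426622 + √1039965) + (-1/2331557 - 4340021) = (426622 + √1039965) - 10119006342698/2331557 = -9124312832244/2331557 + √1039965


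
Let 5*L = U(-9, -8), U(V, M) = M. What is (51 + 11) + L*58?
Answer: -154/5 ≈ -30.800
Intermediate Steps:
L = -8/5 (L = (⅕)*(-8) = -8/5 ≈ -1.6000)
(51 + 11) + L*58 = (51 + 11) - 8/5*58 = 62 - 464/5 = -154/5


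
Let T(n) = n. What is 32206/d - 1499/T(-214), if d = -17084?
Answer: 2339604/456997 ≈ 5.1195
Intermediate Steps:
32206/d - 1499/T(-214) = 32206/(-17084) - 1499/(-214) = 32206*(-1/17084) - 1499*(-1/214) = -16103/8542 + 1499/214 = 2339604/456997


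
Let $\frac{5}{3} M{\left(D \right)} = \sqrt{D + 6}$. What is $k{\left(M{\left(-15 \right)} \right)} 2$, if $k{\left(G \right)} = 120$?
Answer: $240$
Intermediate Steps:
$M{\left(D \right)} = \frac{3 \sqrt{6 + D}}{5}$ ($M{\left(D \right)} = \frac{3 \sqrt{D + 6}}{5} = \frac{3 \sqrt{6 + D}}{5}$)
$k{\left(M{\left(-15 \right)} \right)} 2 = 120 \cdot 2 = 240$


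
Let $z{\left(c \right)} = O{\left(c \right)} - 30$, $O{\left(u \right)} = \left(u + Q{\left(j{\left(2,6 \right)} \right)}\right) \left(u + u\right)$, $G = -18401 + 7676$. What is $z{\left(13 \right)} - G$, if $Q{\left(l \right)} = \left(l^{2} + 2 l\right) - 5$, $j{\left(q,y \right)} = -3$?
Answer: $10981$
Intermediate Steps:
$Q{\left(l \right)} = -5 + l^{2} + 2 l$
$G = -10725$
$O{\left(u \right)} = 2 u \left(-2 + u\right)$ ($O{\left(u \right)} = \left(u + \left(-5 + \left(-3\right)^{2} + 2 \left(-3\right)\right)\right) \left(u + u\right) = \left(u - 2\right) 2 u = \left(-2 + u\right) 2 u = 2 u \left(-2 + u\right)$)
$z{\left(c \right)} = -30 + 2 c \left(-2 + c\right)$ ($z{\left(c \right)} = 2 c \left(-2 + c\right) - 30 = -30 + 2 c \left(-2 + c\right)$)
$z{\left(13 \right)} - G = \left(-30 + 2 \cdot 13 \left(-2 + 13\right)\right) - -10725 = \left(-30 + 2 \cdot 13 \cdot 11\right) + 10725 = \left(-30 + 286\right) + 10725 = 256 + 10725 = 10981$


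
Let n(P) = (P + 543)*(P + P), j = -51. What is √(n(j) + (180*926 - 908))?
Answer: 2*√28897 ≈ 339.98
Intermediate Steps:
n(P) = 2*P*(543 + P) (n(P) = (543 + P)*(2*P) = 2*P*(543 + P))
√(n(j) + (180*926 - 908)) = √(2*(-51)*(543 - 51) + (180*926 - 908)) = √(2*(-51)*492 + (166680 - 908)) = √(-50184 + 165772) = √115588 = 2*√28897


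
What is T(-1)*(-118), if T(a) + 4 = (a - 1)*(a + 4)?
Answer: 1180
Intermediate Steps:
T(a) = -4 + (-1 + a)*(4 + a) (T(a) = -4 + (a - 1)*(a + 4) = -4 + (-1 + a)*(4 + a))
T(-1)*(-118) = (-8 + (-1)**2 + 3*(-1))*(-118) = (-8 + 1 - 3)*(-118) = -10*(-118) = 1180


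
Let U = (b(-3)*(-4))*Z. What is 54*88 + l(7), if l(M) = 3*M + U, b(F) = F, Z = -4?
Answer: 4725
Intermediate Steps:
U = -48 (U = -3*(-4)*(-4) = 12*(-4) = -48)
l(M) = -48 + 3*M (l(M) = 3*M - 48 = -48 + 3*M)
54*88 + l(7) = 54*88 + (-48 + 3*7) = 4752 + (-48 + 21) = 4752 - 27 = 4725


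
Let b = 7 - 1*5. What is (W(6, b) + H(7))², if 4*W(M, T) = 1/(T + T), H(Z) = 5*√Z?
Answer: 44801/256 + 5*√7/8 ≈ 176.66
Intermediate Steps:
b = 2 (b = 7 - 5 = 2)
W(M, T) = 1/(8*T) (W(M, T) = 1/(4*(T + T)) = 1/(4*((2*T))) = (1/(2*T))/4 = 1/(8*T))
(W(6, b) + H(7))² = ((⅛)/2 + 5*√7)² = ((⅛)*(½) + 5*√7)² = (1/16 + 5*√7)²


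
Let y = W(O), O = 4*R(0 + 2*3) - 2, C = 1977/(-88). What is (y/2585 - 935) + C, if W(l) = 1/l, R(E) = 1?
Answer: -19800391/20680 ≈ -957.47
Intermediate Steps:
C = -1977/88 (C = 1977*(-1/88) = -1977/88 ≈ -22.466)
O = 2 (O = 4*1 - 2 = 4 - 2 = 2)
y = ½ (y = 1/2 = ½ ≈ 0.50000)
(y/2585 - 935) + C = ((½)/2585 - 935) - 1977/88 = ((½)*(1/2585) - 935) - 1977/88 = (1/5170 - 935) - 1977/88 = -4833949/5170 - 1977/88 = -19800391/20680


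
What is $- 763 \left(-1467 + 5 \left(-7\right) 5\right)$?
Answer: $1252846$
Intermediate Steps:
$- 763 \left(-1467 + 5 \left(-7\right) 5\right) = - 763 \left(-1467 - 175\right) = \left(-763\right) \left(-1642\right) = 1252846$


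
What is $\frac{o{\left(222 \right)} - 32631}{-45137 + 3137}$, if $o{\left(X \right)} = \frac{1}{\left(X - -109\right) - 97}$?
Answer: $\frac{7635653}{9828000} \approx 0.77693$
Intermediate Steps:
$o{\left(X \right)} = \frac{1}{12 + X}$ ($o{\left(X \right)} = \frac{1}{\left(X + 109\right) - 97} = \frac{1}{\left(109 + X\right) - 97} = \frac{1}{12 + X}$)
$\frac{o{\left(222 \right)} - 32631}{-45137 + 3137} = \frac{\frac{1}{12 + 222} - 32631}{-45137 + 3137} = \frac{\frac{1}{234} - 32631}{-42000} = \left(\frac{1}{234} - 32631\right) \left(- \frac{1}{42000}\right) = \left(- \frac{7635653}{234}\right) \left(- \frac{1}{42000}\right) = \frac{7635653}{9828000}$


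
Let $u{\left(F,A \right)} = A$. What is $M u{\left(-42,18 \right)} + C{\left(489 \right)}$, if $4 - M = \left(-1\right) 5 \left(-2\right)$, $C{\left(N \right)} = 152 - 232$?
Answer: $-188$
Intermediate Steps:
$C{\left(N \right)} = -80$
$M = -6$ ($M = 4 - \left(-1\right) 5 \left(-2\right) = 4 - \left(-5\right) \left(-2\right) = 4 - 10 = -6$)
$M u{\left(-42,18 \right)} + C{\left(489 \right)} = \left(-6\right) 18 - 80 = -108 - 80 = -188$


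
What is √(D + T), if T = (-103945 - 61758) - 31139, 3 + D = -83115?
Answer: 2*I*√69990 ≈ 529.11*I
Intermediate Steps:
D = -83118 (D = -3 - 83115 = -83118)
T = -196842 (T = -165703 - 31139 = -196842)
√(D + T) = √(-83118 - 196842) = √(-279960) = 2*I*√69990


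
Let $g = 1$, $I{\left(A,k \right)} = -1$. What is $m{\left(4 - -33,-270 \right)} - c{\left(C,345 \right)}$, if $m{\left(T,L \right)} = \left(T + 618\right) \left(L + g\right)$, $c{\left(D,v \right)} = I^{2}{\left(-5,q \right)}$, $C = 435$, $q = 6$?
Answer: $-176196$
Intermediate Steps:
$c{\left(D,v \right)} = 1$ ($c{\left(D,v \right)} = \left(-1\right)^{2} = 1$)
$m{\left(T,L \right)} = \left(1 + L\right) \left(618 + T\right)$ ($m{\left(T,L \right)} = \left(T + 618\right) \left(L + 1\right) = \left(618 + T\right) \left(1 + L\right) = \left(1 + L\right) \left(618 + T\right)$)
$m{\left(4 - -33,-270 \right)} - c{\left(C,345 \right)} = \left(618 + \left(4 - -33\right) + 618 \left(-270\right) - 270 \left(4 - -33\right)\right) - 1 = \left(618 + \left(4 + 33\right) - 166860 - 270 \left(4 + 33\right)\right) - 1 = \left(618 + 37 - 166860 - 9990\right) - 1 = -176195 - 1 = -176196$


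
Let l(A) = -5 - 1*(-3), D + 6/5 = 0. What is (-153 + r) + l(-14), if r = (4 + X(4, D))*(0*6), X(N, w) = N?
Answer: -155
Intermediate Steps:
D = -6/5 (D = -6/5 + 0 = -6/5 ≈ -1.2000)
l(A) = -2 (l(A) = -5 + 3 = -2)
r = 0 (r = (4 + 4)*(0*6) = 8*0 = 0)
(-153 + r) + l(-14) = (-153 + 0) - 2 = -153 - 2 = -155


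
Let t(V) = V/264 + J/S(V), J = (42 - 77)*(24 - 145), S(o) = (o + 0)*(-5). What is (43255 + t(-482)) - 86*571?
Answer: -186134191/31812 ≈ -5851.1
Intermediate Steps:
S(o) = -5*o (S(o) = o*(-5) = -5*o)
J = 4235 (J = -35*(-121) = 4235)
t(V) = -847/V + V/264 (t(V) = V/264 + 4235/((-5*V)) = V*(1/264) + 4235*(-1/(5*V)) = V/264 - 847/V = -847/V + V/264)
(43255 + t(-482)) - 86*571 = (43255 + (-847/(-482) + (1/264)*(-482))) - 86*571 = (43255 + (-847*(-1/482) - 241/132)) - 49106 = (43255 + (847/482 - 241/132)) - 49106 = (43255 - 2179/31812) - 49106 = 1376025881/31812 - 49106 = -186134191/31812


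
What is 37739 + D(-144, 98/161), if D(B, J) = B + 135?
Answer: 37730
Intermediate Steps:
D(B, J) = 135 + B
37739 + D(-144, 98/161) = 37739 + (135 - 144) = 37739 - 9 = 37730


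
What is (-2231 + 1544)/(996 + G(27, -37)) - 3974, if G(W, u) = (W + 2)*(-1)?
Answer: -3843545/967 ≈ -3974.7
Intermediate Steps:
G(W, u) = -2 - W (G(W, u) = (2 + W)*(-1) = -2 - W)
(-2231 + 1544)/(996 + G(27, -37)) - 3974 = (-2231 + 1544)/(996 + (-2 - 1*27)) - 3974 = -687/(996 + (-2 - 27)) - 3974 = -687/(996 - 29) - 3974 = -687/967 - 3974 = -3843545/967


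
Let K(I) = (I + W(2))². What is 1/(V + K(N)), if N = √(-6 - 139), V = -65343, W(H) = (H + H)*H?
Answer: -I/(16*√145 + 65424*I) ≈ -1.5285e-5 - 4.5012e-8*I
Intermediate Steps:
W(H) = 2*H² (W(H) = (2*H)*H = 2*H²)
N = I*√145 (N = √(-145) = I*√145 ≈ 12.042*I)
K(I) = (8 + I)² (K(I) = (I + 2*2²)² = (I + 2*4)² = (I + 8)² = (8 + I)²)
1/(V + K(N)) = 1/(-65343 + (8 + I*√145)²)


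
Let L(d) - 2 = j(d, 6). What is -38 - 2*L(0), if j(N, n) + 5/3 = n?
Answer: -152/3 ≈ -50.667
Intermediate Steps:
j(N, n) = -5/3 + n
L(d) = 19/3 (L(d) = 2 + (-5/3 + 6) = 2 + 13/3 = 19/3)
-38 - 2*L(0) = -38 - 2*19/3 = -38 - 38/3 = -152/3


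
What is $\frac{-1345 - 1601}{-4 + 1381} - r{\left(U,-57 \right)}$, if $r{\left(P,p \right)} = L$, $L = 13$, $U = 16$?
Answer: $- \frac{6949}{459} \approx -15.139$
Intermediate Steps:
$r{\left(P,p \right)} = 13$
$\frac{-1345 - 1601}{-4 + 1381} - r{\left(U,-57 \right)} = \frac{-1345 - 1601}{-4 + 1381} - 13 = - \frac{2946}{1377} - 13 = \left(-2946\right) \frac{1}{1377} - 13 = - \frac{982}{459} - 13 = - \frac{6949}{459}$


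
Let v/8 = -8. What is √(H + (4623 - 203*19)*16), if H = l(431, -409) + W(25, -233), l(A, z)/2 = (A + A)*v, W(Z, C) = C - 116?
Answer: I*√98429 ≈ 313.73*I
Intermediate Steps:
v = -64 (v = 8*(-8) = -64)
W(Z, C) = -116 + C
l(A, z) = -256*A (l(A, z) = 2*((A + A)*(-64)) = 2*((2*A)*(-64)) = 2*(-128*A) = -256*A)
H = -110685 (H = -256*431 + (-116 - 233) = -110336 - 349 = -110685)
√(H + (4623 - 203*19)*16) = √(-110685 + (4623 - 203*19)*16) = √(-110685 + (4623 - 1*3857)*16) = √(-110685 + (4623 - 3857)*16) = √(-110685 + 766*16) = √(-110685 + 12256) = √(-98429) = I*√98429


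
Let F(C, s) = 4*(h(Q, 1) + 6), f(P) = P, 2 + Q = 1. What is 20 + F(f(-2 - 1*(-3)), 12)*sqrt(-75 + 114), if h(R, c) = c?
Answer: 20 + 28*sqrt(39) ≈ 194.86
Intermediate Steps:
Q = -1 (Q = -2 + 1 = -1)
F(C, s) = 28 (F(C, s) = 4*(1 + 6) = 4*7 = 28)
20 + F(f(-2 - 1*(-3)), 12)*sqrt(-75 + 114) = 20 + 28*sqrt(-75 + 114) = 20 + 28*sqrt(39)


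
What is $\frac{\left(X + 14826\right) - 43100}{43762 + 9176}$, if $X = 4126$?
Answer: $- \frac{12074}{26469} \approx -0.45616$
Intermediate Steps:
$\frac{\left(X + 14826\right) - 43100}{43762 + 9176} = \frac{\left(4126 + 14826\right) - 43100}{43762 + 9176} = \frac{18952 - 43100}{52938} = \left(-24148\right) \frac{1}{52938} = - \frac{12074}{26469}$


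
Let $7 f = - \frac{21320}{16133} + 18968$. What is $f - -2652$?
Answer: $\frac{46575572}{8687} \approx 5361.5$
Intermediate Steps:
$f = \frac{23537648}{8687}$ ($f = \frac{- \frac{21320}{16133} + 18968}{7} = \frac{\left(-21320\right) \frac{1}{16133} + 18968}{7} = \frac{- \frac{1640}{1241} + 18968}{7} = \frac{1}{7} \cdot \frac{23537648}{1241} = \frac{23537648}{8687} \approx 2709.5$)
$f - -2652 = \frac{23537648}{8687} - -2652 = \frac{23537648}{8687} + 2652 = \frac{46575572}{8687}$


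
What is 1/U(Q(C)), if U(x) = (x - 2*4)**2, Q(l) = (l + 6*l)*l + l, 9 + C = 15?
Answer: 1/62500 ≈ 1.6000e-5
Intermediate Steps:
C = 6 (C = -9 + 15 = 6)
Q(l) = l + 7*l**2 (Q(l) = (7*l)*l + l = 7*l**2 + l = l + 7*l**2)
U(x) = (-8 + x)**2 (U(x) = (x - 8)**2 = (-8 + x)**2)
1/U(Q(C)) = 1/((-8 + 6*(1 + 7*6))**2) = 1/((-8 + 6*(1 + 42))**2) = 1/((-8 + 6*43)**2) = 1/((-8 + 258)**2) = 1/(250**2) = 1/62500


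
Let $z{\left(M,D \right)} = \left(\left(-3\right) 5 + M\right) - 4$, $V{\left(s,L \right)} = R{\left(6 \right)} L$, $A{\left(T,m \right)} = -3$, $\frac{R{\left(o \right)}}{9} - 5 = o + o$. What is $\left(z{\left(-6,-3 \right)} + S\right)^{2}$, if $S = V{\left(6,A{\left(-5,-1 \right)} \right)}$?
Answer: $234256$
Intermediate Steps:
$R{\left(o \right)} = 45 + 18 o$ ($R{\left(o \right)} = 45 + 9 \left(o + o\right) = 45 + 9 \cdot 2 o = 45 + 18 o$)
$V{\left(s,L \right)} = 153 L$ ($V{\left(s,L \right)} = \left(45 + 18 \cdot 6\right) L = \left(45 + 108\right) L = 153 L$)
$z{\left(M,D \right)} = -19 + M$ ($z{\left(M,D \right)} = \left(-15 + M\right) - 4 = -19 + M$)
$S = -459$ ($S = 153 \left(-3\right) = -459$)
$\left(z{\left(-6,-3 \right)} + S\right)^{2} = \left(\left(-19 - 6\right) - 459\right)^{2} = \left(-25 - 459\right)^{2} = \left(-484\right)^{2} = 234256$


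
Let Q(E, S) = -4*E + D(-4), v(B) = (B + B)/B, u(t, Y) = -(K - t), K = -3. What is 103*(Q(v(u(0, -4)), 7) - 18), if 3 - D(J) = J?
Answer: -1957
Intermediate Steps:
D(J) = 3 - J
u(t, Y) = 3 + t (u(t, Y) = -(-3 - t) = 3 + t)
v(B) = 2 (v(B) = (2*B)/B = 2)
Q(E, S) = 7 - 4*E (Q(E, S) = -4*E + (3 - 1*(-4)) = -4*E + (3 + 4) = -4*E + 7 = 7 - 4*E)
103*(Q(v(u(0, -4)), 7) - 18) = 103*((7 - 4*2) - 18) = 103*((7 - 8) - 18) = 103*(-1 - 18) = 103*(-19) = -1957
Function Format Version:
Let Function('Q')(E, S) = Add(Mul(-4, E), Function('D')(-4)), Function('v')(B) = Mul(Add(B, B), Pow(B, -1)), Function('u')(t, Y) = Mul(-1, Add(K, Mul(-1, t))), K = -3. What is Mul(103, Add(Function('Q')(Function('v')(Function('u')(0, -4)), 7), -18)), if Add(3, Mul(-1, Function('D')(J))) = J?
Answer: -1957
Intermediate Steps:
Function('D')(J) = Add(3, Mul(-1, J))
Function('u')(t, Y) = Add(3, t) (Function('u')(t, Y) = Mul(-1, Add(-3, Mul(-1, t))) = Add(3, t))
Function('v')(B) = 2 (Function('v')(B) = Mul(Mul(2, B), Pow(B, -1)) = 2)
Function('Q')(E, S) = Add(7, Mul(-4, E)) (Function('Q')(E, S) = Add(Mul(-4, E), Add(3, Mul(-1, -4))) = Add(Mul(-4, E), Add(3, 4)) = Add(Mul(-4, E), 7) = Add(7, Mul(-4, E)))
Mul(103, Add(Function('Q')(Function('v')(Function('u')(0, -4)), 7), -18)) = Mul(103, Add(Add(7, Mul(-4, 2)), -18)) = Mul(103, Add(Add(7, -8), -18)) = Mul(103, Add(-1, -18)) = Mul(103, -19) = -1957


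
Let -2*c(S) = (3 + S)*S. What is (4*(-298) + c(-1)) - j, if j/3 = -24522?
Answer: 72375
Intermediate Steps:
j = -73566 (j = 3*(-24522) = -73566)
c(S) = -S*(3 + S)/2 (c(S) = -(3 + S)*S/2 = -S*(3 + S)/2)
(4*(-298) + c(-1)) - j = (4*(-298) - ½*(-1)*(3 - 1)) - 1*(-73566) = (-1192 - ½*(-1)*2) + 73566 = (-1192 + 1) + 73566 = -1191 + 73566 = 72375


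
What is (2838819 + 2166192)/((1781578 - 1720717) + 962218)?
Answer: 5005011/1023079 ≈ 4.8921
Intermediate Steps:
(2838819 + 2166192)/((1781578 - 1720717) + 962218) = 5005011/(60861 + 962218) = 5005011/1023079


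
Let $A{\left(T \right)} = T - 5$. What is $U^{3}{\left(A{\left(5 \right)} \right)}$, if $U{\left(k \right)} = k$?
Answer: $0$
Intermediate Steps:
$A{\left(T \right)} = -5 + T$ ($A{\left(T \right)} = T - 5 = -5 + T$)
$U^{3}{\left(A{\left(5 \right)} \right)} = \left(-5 + 5\right)^{3} = 0^{3} = 0$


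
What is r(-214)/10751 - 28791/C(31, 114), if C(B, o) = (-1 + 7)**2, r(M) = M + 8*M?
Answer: -34400153/43004 ≈ -799.93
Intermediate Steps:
r(M) = 9*M
C(B, o) = 36 (C(B, o) = 6**2 = 36)
r(-214)/10751 - 28791/C(31, 114) = (9*(-214))/10751 - 28791/36 = -1926*1/10751 - 28791*1/36 = -1926/10751 - 3199/4 = -34400153/43004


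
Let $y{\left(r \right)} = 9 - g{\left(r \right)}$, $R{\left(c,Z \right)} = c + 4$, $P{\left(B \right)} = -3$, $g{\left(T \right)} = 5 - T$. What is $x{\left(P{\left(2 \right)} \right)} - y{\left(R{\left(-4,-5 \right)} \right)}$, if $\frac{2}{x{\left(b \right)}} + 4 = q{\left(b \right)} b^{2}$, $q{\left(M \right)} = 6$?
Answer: $- \frac{99}{25} \approx -3.96$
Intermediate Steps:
$x{\left(b \right)} = \frac{2}{-4 + 6 b^{2}}$
$R{\left(c,Z \right)} = 4 + c$
$y{\left(r \right)} = 4 + r$ ($y{\left(r \right)} = 9 - \left(5 - r\right) = 9 + \left(-5 + r\right) = 4 + r$)
$x{\left(P{\left(2 \right)} \right)} - y{\left(R{\left(-4,-5 \right)} \right)} = \frac{1}{-2 + 3 \left(-3\right)^{2}} - \left(4 + \left(4 - 4\right)\right) = \frac{1}{-2 + 3 \cdot 9} - \left(4 + 0\right) = \frac{1}{-2 + 27} - 4 = \frac{1}{25} - 4 = - \frac{99}{25}$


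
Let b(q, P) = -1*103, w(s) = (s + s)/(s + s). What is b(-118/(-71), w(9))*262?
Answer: -26986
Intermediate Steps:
w(s) = 1 (w(s) = (2*s)/((2*s)) = (2*s)*(1/(2*s)) = 1)
b(q, P) = -103
b(-118/(-71), w(9))*262 = -103*262 = -26986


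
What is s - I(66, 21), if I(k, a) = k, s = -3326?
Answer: -3392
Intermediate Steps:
s - I(66, 21) = -3326 - 1*66 = -3326 - 66 = -3392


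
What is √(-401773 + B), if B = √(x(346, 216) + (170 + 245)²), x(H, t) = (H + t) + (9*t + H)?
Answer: √(-401773 + 21*√397) ≈ 633.53*I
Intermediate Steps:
x(H, t) = 2*H + 10*t (x(H, t) = (H + t) + (H + 9*t) = 2*H + 10*t)
B = 21*√397 (B = √((2*346 + 10*216) + (170 + 245)²) = √((692 + 2160) + 415²) = √(2852 + 172225) = √175077 = 21*√397 ≈ 418.42)
√(-401773 + B) = √(-401773 + 21*√397)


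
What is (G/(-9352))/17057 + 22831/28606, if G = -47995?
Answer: 1821653516577/2281572566392 ≈ 0.79842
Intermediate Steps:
(G/(-9352))/17057 + 22831/28606 = -47995/(-9352)/17057 + 22831/28606 = -47995*(-1/9352)*(1/17057) + 22831*(1/28606) = (47995/9352)*(1/17057) + 22831/28606 = 47995/159517064 + 22831/28606 = 1821653516577/2281572566392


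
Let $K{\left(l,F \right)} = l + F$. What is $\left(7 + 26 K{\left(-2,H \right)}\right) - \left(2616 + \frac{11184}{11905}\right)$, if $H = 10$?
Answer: $- \frac{28595089}{11905} \approx -2401.9$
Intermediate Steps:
$K{\left(l,F \right)} = F + l$
$\left(7 + 26 K{\left(-2,H \right)}\right) - \left(2616 + \frac{11184}{11905}\right) = \left(7 + 26 \left(10 - 2\right)\right) - \left(2616 + \frac{11184}{11905}\right) = \left(7 + 26 \cdot 8\right) + \left(-12557 + \left(9941 + 11184 \left(- \frac{1}{11905}\right)\right)\right) = \left(7 + 208\right) + \left(-12557 + \left(9941 - \frac{11184}{11905}\right)\right) = 215 + \left(-12557 + \frac{118336421}{11905}\right) = 215 - \frac{31154664}{11905} = - \frac{28595089}{11905}$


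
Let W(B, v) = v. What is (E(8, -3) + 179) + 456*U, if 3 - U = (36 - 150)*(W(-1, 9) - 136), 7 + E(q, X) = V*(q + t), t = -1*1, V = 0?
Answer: -6600428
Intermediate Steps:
t = -1
E(q, X) = -7 (E(q, X) = -7 + 0*(q - 1) = -7 + 0*(-1 + q) = -7 + 0 = -7)
U = -14475 (U = 3 - (36 - 150)*(9 - 136) = 3 - (-114)*(-127) = 3 - 1*14478 = 3 - 14478 = -14475)
(E(8, -3) + 179) + 456*U = (-7 + 179) + 456*(-14475) = 172 - 6600600 = -6600428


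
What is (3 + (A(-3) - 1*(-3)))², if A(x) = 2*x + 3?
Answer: 9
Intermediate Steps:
A(x) = 3 + 2*x
(3 + (A(-3) - 1*(-3)))² = (3 + ((3 + 2*(-3)) - 1*(-3)))² = (3 + ((3 - 6) + 3))² = (3 + (-3 + 3))² = (3 + 0)² = 3² = 9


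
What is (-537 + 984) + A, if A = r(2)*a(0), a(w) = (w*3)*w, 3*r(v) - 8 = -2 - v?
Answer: 447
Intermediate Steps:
r(v) = 2 - v/3 (r(v) = 8/3 + (-2 - v)/3 = 8/3 + (-⅔ - v/3) = 2 - v/3)
a(w) = 3*w² (a(w) = (3*w)*w = 3*w²)
A = 0 (A = (2 - ⅓*2)*(3*0²) = (2 - ⅔)*(3*0) = (4/3)*0 = 0)
(-537 + 984) + A = (-537 + 984) + 0 = 447 + 0 = 447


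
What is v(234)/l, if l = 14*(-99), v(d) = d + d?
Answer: -26/77 ≈ -0.33766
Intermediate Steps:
v(d) = 2*d
l = -1386
v(234)/l = (2*234)/(-1386) = 468*(-1/1386) = -26/77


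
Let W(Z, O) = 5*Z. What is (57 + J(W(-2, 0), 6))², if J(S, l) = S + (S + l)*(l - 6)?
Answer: 2209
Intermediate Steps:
J(S, l) = S + (-6 + l)*(S + l) (J(S, l) = S + (S + l)*(-6 + l) = S + (-6 + l)*(S + l))
(57 + J(W(-2, 0), 6))² = (57 + (6² - 6*6 - 25*(-2) + (5*(-2))*6))² = (57 + (36 - 36 - 5*(-10) - 10*6))² = (57 + (36 - 36 + 50 - 60))² = (57 - 10)² = 47² = 2209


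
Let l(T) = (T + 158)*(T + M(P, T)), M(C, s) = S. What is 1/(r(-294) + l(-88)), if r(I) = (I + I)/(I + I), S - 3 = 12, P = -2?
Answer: -1/5109 ≈ -0.00019573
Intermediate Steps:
S = 15 (S = 3 + 12 = 15)
M(C, s) = 15
r(I) = 1 (r(I) = (2*I)/((2*I)) = (2*I)*(1/(2*I)) = 1)
l(T) = (15 + T)*(158 + T) (l(T) = (T + 158)*(T + 15) = (158 + T)*(15 + T) = (15 + T)*(158 + T))
1/(r(-294) + l(-88)) = 1/(1 + (2370 + (-88)² + 173*(-88))) = 1/(1 + (2370 + 7744 - 15224)) = 1/(1 - 5110) = 1/(-5109) = -1/5109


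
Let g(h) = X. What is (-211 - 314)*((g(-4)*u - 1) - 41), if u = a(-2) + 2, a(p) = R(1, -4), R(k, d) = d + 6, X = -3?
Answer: 28350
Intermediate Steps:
R(k, d) = 6 + d
g(h) = -3
a(p) = 2 (a(p) = 6 - 4 = 2)
u = 4 (u = 2 + 2 = 4)
(-211 - 314)*((g(-4)*u - 1) - 41) = (-211 - 314)*((-3*4 - 1) - 41) = -525*((-12 - 1) - 41) = -525*(-13 - 41) = -525*(-54) = 28350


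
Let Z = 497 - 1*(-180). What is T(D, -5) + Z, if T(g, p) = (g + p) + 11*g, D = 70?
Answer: 1512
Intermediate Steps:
T(g, p) = p + 12*g
Z = 677 (Z = 497 + 180 = 677)
T(D, -5) + Z = (-5 + 12*70) + 677 = (-5 + 840) + 677 = 835 + 677 = 1512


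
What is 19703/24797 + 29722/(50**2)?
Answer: 393136967/30996250 ≈ 12.683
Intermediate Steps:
19703/24797 + 29722/(50**2) = 19703*(1/24797) + 29722/2500 = 19703/24797 + 29722*(1/2500) = 19703/24797 + 14861/1250 = 393136967/30996250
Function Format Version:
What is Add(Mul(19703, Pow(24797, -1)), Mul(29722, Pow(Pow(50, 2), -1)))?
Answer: Rational(393136967, 30996250) ≈ 12.683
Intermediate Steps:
Add(Mul(19703, Pow(24797, -1)), Mul(29722, Pow(Pow(50, 2), -1))) = Add(Mul(19703, Rational(1, 24797)), Mul(29722, Pow(2500, -1))) = Add(Rational(19703, 24797), Mul(29722, Rational(1, 2500))) = Add(Rational(19703, 24797), Rational(14861, 1250)) = Rational(393136967, 30996250)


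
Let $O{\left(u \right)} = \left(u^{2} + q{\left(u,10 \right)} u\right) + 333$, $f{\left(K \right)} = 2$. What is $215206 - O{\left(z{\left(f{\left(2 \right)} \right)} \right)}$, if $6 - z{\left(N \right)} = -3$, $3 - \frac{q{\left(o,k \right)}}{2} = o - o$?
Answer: $214738$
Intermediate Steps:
$q{\left(o,k \right)} = 6$ ($q{\left(o,k \right)} = 6 - 2 \left(o - o\right) = 6 - 0 = 6 + 0 = 6$)
$z{\left(N \right)} = 9$ ($z{\left(N \right)} = 6 - -3 = 6 + 3 = 9$)
$O{\left(u \right)} = 333 + u^{2} + 6 u$ ($O{\left(u \right)} = \left(u^{2} + 6 u\right) + 333 = 333 + u^{2} + 6 u$)
$215206 - O{\left(z{\left(f{\left(2 \right)} \right)} \right)} = 215206 - \left(333 + 9^{2} + 6 \cdot 9\right) = 215206 - \left(333 + 81 + 54\right) = 215206 - 468 = 214738$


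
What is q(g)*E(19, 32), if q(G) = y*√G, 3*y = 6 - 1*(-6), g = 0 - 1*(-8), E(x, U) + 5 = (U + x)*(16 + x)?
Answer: 14240*√2 ≈ 20138.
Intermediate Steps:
E(x, U) = -5 + (16 + x)*(U + x) (E(x, U) = -5 + (U + x)*(16 + x) = -5 + (16 + x)*(U + x))
g = 8 (g = 0 + 8 = 8)
y = 4 (y = (6 - 1*(-6))/3 = (6 + 6)/3 = (⅓)*12 = 4)
q(G) = 4*√G
q(g)*E(19, 32) = (4*√8)*(-5 + 19² + 16*32 + 16*19 + 32*19) = (4*(2*√2))*(-5 + 361 + 512 + 304 + 608) = (8*√2)*1780 = 14240*√2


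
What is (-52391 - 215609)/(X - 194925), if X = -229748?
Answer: 268000/424673 ≈ 0.63107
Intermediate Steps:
(-52391 - 215609)/(X - 194925) = (-52391 - 215609)/(-229748 - 194925) = -268000/(-424673) = -268000*(-1/424673) = 268000/424673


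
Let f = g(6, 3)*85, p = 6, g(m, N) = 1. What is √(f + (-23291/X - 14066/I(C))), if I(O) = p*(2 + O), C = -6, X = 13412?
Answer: √67726834581/10059 ≈ 25.872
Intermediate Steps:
I(O) = 12 + 6*O (I(O) = 6*(2 + O) = 12 + 6*O)
f = 85 (f = 1*85 = 85)
√(f + (-23291/X - 14066/I(C))) = √(85 + (-23291/13412 - 14066/(12 + 6*(-6)))) = √(85 + (-23291*1/13412 - 14066/(12 - 36))) = √(85 + (-23291/13412 - 14066/(-24))) = √(85 + (-23291/13412 - 14066*(-1/24))) = √(85 + (-23291/13412 + 7033/12)) = √(85 + 5877944/10059) = √(6732959/10059) = √67726834581/10059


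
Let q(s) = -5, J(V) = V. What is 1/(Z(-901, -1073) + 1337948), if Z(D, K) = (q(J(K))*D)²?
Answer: 1/21632973 ≈ 4.6226e-8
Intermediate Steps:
Z(D, K) = 25*D² (Z(D, K) = (-5*D)² = 25*D²)
1/(Z(-901, -1073) + 1337948) = 1/(25*(-901)² + 1337948) = 1/(25*811801 + 1337948) = 1/(20295025 + 1337948) = 1/21632973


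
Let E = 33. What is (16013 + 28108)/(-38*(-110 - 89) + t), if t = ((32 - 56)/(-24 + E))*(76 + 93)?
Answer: 132363/21334 ≈ 6.2043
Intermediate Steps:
t = -1352/3 (t = ((32 - 56)/(-24 + 33))*(76 + 93) = -24/9*169 = -24*⅑*169 = -8/3*169 = -1352/3 ≈ -450.67)
(16013 + 28108)/(-38*(-110 - 89) + t) = (16013 + 28108)/(-38*(-110 - 89) - 1352/3) = 44121/(-38*(-199) - 1352/3) = 44121/(7562 - 1352/3) = 44121/(21334/3) = 44121*(3/21334) = 132363/21334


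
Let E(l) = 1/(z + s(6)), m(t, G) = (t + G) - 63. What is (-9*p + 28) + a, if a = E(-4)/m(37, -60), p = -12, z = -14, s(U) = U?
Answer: 93569/688 ≈ 136.00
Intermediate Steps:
m(t, G) = -63 + G + t (m(t, G) = (G + t) - 63 = -63 + G + t)
E(l) = -⅛ (E(l) = 1/(-14 + 6) = 1/(-8) = -⅛)
a = 1/688 (a = -1/(8*(-63 - 60 + 37)) = -⅛/(-86) = -⅛*(-1/86) = 1/688 ≈ 0.0014535)
(-9*p + 28) + a = (-9*(-12) + 28) + 1/688 = (108 + 28) + 1/688 = 136 + 1/688 = 93569/688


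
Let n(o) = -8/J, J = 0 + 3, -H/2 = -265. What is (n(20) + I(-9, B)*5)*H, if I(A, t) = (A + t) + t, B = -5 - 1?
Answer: -171190/3 ≈ -57063.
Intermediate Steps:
H = 530 (H = -2*(-265) = 530)
J = 3
B = -6
I(A, t) = A + 2*t
n(o) = -8/3
(n(20) + I(-9, B)*5)*H = (-8/3 + (-9 + 2*(-6))*5)*530 = (-8/3 + (-9 - 12)*5)*530 = (-8/3 - 21*5)*530 = (-8/3 - 105)*530 = -323/3*530 = -171190/3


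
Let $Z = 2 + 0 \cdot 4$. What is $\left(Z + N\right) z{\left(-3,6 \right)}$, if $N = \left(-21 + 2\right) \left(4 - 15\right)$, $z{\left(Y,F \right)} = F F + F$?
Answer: $8862$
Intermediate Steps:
$z{\left(Y,F \right)} = F + F^{2}$ ($z{\left(Y,F \right)} = F^{2} + F = F + F^{2}$)
$N = 209$ ($N = \left(-19\right) \left(-11\right) = 209$)
$Z = 2$ ($Z = 2 + 0 = 2$)
$\left(Z + N\right) z{\left(-3,6 \right)} = \left(2 + 209\right) 6 \left(1 + 6\right) = 211 \cdot 6 \cdot 7 = 211 \cdot 42 = 8862$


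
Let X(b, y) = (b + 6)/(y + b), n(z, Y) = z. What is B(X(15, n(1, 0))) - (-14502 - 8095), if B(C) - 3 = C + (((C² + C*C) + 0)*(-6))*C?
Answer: 23115961/1024 ≈ 22574.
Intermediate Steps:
X(b, y) = (6 + b)/(b + y)
B(C) = 3 + C - 12*C³ (B(C) = 3 + (C + (((C² + C*C) + 0)*(-6))*C) = 3 + (C + (((C² + C²) + 0)*(-6))*C) = 3 + (C + ((2*C² + 0)*(-6))*C) = 3 + (C + ((2*C²)*(-6))*C) = 3 + (C + (-12*C²)*C) = 3 + (C - 12*C³) = 3 + C - 12*C³)
B(X(15, n(1, 0))) - (-14502 - 8095) = (3 + (6 + 15)/(15 + 1) - 12*(6 + 15)³/(15 + 1)³) - (-14502 - 8095) = (3 + 21/16 - 12*(21/16)³) - 1*(-22597) = (3 + (1/16)*21 - 12*((1/16)*21)³) + 22597 = (3 + 21/16 - 12*(21/16)³) + 22597 = (3 + 21/16 - 12*9261/4096) + 22597 = (3 + 21/16 - 27783/1024) + 22597 = -23367/1024 + 22597 = 23115961/1024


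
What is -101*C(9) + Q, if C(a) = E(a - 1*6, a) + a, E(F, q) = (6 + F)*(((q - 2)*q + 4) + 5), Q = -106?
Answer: -66463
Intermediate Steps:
E(F, q) = (6 + F)*(9 + q*(-2 + q)) (E(F, q) = (6 + F)*(((-2 + q)*q + 4) + 5) = (6 + F)*((q*(-2 + q) + 4) + 5) = (6 + F)*((4 + q*(-2 + q)) + 5) = (6 + F)*(9 + q*(-2 + q)))
C(a) = -2*a + 6*a² + a²*(-6 + a) - 2*a*(-6 + a) (C(a) = (54 - 12*a + 6*a² + 9*(a - 1*6) + (a - 1*6)*a² - 2*(a - 1*6)*a) + a = (54 - 12*a + 6*a² + 9*(a - 6) + (a - 6)*a² - 2*(a - 6)*a) + a = (54 - 12*a + 6*a² + 9*(-6 + a) + (-6 + a)*a² - 2*(-6 + a)*a) + a = (54 - 12*a + 6*a² + (-54 + 9*a) + a²*(-6 + a) - 2*a*(-6 + a)) + a = (-3*a + 6*a² + a²*(-6 + a) - 2*a*(-6 + a)) + a = -2*a + 6*a² + a²*(-6 + a) - 2*a*(-6 + a))
-101*C(9) + Q = -909*(10 + 9² - 2*9) - 106 = -909*(10 + 81 - 18) - 106 = -909*73 - 106 = -101*657 - 106 = -66357 - 106 = -66463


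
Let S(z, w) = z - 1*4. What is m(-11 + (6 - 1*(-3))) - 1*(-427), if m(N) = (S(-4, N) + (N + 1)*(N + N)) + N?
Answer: 421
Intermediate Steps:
S(z, w) = -4 + z (S(z, w) = z - 4 = -4 + z)
m(N) = -8 + N + 2*N*(1 + N) (m(N) = ((-4 - 4) + (N + 1)*(N + N)) + N = (-8 + (1 + N)*(2*N)) + N = (-8 + 2*N*(1 + N)) + N = -8 + N + 2*N*(1 + N))
m(-11 + (6 - 1*(-3))) - 1*(-427) = (-8 + 2*(-11 + (6 - 1*(-3)))**2 + 3*(-11 + (6 - 1*(-3)))) - 1*(-427) = (-8 + 2*(-11 + (6 + 3))**2 + 3*(-11 + (6 + 3))) + 427 = (-8 + 2*(-11 + 9)**2 + 3*(-11 + 9)) + 427 = (-8 + 2*(-2)**2 + 3*(-2)) + 427 = (-8 + 2*4 - 6) + 427 = (-8 + 8 - 6) + 427 = -6 + 427 = 421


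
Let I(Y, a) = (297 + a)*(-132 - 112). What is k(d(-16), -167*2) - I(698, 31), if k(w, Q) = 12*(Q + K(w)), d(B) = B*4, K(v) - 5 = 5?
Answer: 76144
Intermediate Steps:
K(v) = 10 (K(v) = 5 + 5 = 10)
I(Y, a) = -72468 - 244*a (I(Y, a) = (297 + a)*(-244) = -72468 - 244*a)
d(B) = 4*B
k(w, Q) = 120 + 12*Q (k(w, Q) = 12*(Q + 10) = 12*(10 + Q) = 120 + 12*Q)
k(d(-16), -167*2) - I(698, 31) = (120 + 12*(-167*2)) - (-72468 - 244*31) = (120 + 12*(-334)) - (-72468 - 7564) = (120 - 4008) - 1*(-80032) = -3888 + 80032 = 76144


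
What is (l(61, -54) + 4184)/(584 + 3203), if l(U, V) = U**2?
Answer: 7905/3787 ≈ 2.0874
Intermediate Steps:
(l(61, -54) + 4184)/(584 + 3203) = (61**2 + 4184)/(584 + 3203) = (3721 + 4184)/3787 = 7905*(1/3787) = 7905/3787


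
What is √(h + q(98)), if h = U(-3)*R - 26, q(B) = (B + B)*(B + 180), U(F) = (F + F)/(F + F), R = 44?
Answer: √54506 ≈ 233.47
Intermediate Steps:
U(F) = 1 (U(F) = (2*F)/((2*F)) = (2*F)*(1/(2*F)) = 1)
q(B) = 2*B*(180 + B) (q(B) = (2*B)*(180 + B) = 2*B*(180 + B))
h = 18 (h = 1*44 - 26 = 44 - 26 = 18)
√(h + q(98)) = √(18 + 2*98*(180 + 98)) = √(18 + 2*98*278) = √(18 + 54488) = √54506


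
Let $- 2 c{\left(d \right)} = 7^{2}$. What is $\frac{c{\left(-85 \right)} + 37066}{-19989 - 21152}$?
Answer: $- \frac{74083}{82282} \approx -0.90035$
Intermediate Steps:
$c{\left(d \right)} = - \frac{49}{2}$ ($c{\left(d \right)} = - \frac{7^{2}}{2} = \left(- \frac{1}{2}\right) 49 = - \frac{49}{2}$)
$\frac{c{\left(-85 \right)} + 37066}{-19989 - 21152} = \frac{- \frac{49}{2} + 37066}{-19989 - 21152} = \frac{74083}{2 \left(-41141\right)} = \frac{74083}{2} \left(- \frac{1}{41141}\right) = - \frac{74083}{82282}$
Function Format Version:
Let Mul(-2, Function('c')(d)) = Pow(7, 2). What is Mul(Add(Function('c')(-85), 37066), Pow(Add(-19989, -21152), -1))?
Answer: Rational(-74083, 82282) ≈ -0.90035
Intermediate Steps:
Function('c')(d) = Rational(-49, 2) (Function('c')(d) = Mul(Rational(-1, 2), Pow(7, 2)) = Mul(Rational(-1, 2), 49) = Rational(-49, 2))
Mul(Add(Function('c')(-85), 37066), Pow(Add(-19989, -21152), -1)) = Mul(Add(Rational(-49, 2), 37066), Pow(Add(-19989, -21152), -1)) = Mul(Rational(74083, 2), Pow(-41141, -1)) = Mul(Rational(74083, 2), Rational(-1, 41141)) = Rational(-74083, 82282)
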